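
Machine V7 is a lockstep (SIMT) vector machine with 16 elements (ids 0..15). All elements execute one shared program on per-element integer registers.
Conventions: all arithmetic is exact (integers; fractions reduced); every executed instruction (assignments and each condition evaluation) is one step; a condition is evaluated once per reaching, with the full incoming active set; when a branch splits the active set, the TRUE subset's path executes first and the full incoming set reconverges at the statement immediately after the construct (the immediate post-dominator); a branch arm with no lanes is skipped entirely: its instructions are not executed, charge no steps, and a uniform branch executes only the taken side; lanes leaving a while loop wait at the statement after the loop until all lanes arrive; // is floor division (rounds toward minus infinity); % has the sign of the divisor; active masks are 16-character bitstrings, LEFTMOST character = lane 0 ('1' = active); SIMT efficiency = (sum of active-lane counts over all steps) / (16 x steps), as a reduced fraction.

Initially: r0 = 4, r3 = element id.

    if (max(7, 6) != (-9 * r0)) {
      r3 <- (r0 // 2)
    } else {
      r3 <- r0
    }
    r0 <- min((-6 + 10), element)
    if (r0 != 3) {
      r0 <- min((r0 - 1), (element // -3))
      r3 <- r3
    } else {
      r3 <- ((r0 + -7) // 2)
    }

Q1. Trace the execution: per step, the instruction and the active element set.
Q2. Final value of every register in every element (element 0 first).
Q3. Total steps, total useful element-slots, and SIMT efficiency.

step 0: eval (max(7, 6) != (-9 * r0)) 1111111111111111
step 1: r3 <- (r0 // 2)              1111111111111111
step 2: r0 <- min((-6 + 10), element) 1111111111111111
step 3: eval (r0 != 3)               1111111111111111
step 4: r0 <- min((r0 - 1), (element // -3)) 1110111111111111
step 5: r3 <- r3                     1110111111111111
step 6: r3 <- ((r0 + -7) // 2)       0001000000000000

Answer: 7 steps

r0: -1,-1,-1,3,-2,-2,-2,-3,-3,-3,-4,-4,-4,-5,-5,-5
r3: 2,2,2,-2,2,2,2,2,2,2,2,2,2,2,2,2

steps = 7; useful = 95; efficiency = 95/112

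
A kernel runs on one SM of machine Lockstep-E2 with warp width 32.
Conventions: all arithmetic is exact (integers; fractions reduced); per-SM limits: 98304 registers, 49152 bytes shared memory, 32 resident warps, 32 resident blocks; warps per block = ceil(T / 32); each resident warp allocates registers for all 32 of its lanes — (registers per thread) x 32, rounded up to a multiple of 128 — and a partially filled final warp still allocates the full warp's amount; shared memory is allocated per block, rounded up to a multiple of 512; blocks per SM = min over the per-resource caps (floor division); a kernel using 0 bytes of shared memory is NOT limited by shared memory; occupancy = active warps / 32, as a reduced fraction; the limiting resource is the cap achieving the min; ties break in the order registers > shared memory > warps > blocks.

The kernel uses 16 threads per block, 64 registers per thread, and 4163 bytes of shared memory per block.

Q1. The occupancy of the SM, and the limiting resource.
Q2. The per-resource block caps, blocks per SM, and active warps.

Answer: occupancy 5/16, limited by shared memory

registers: 48 blocks
shared memory: 10 blocks
warps: 32 blocks
blocks: 32 blocks

Answer: 10 blocks, 10 active warps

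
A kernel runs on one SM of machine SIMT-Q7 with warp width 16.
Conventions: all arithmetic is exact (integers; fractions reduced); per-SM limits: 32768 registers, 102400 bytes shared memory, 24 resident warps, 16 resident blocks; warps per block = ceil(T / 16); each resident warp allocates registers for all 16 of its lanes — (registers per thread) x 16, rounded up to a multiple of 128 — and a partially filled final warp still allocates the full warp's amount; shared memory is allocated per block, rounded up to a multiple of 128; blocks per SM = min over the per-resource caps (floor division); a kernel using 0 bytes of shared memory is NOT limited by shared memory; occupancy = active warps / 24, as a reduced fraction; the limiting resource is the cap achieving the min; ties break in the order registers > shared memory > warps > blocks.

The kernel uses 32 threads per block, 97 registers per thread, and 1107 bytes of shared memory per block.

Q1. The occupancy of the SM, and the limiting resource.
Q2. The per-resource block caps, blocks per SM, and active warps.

Answer: occupancy 3/4, limited by registers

registers: 9 blocks
shared memory: 88 blocks
warps: 12 blocks
blocks: 16 blocks

Answer: 9 blocks, 18 active warps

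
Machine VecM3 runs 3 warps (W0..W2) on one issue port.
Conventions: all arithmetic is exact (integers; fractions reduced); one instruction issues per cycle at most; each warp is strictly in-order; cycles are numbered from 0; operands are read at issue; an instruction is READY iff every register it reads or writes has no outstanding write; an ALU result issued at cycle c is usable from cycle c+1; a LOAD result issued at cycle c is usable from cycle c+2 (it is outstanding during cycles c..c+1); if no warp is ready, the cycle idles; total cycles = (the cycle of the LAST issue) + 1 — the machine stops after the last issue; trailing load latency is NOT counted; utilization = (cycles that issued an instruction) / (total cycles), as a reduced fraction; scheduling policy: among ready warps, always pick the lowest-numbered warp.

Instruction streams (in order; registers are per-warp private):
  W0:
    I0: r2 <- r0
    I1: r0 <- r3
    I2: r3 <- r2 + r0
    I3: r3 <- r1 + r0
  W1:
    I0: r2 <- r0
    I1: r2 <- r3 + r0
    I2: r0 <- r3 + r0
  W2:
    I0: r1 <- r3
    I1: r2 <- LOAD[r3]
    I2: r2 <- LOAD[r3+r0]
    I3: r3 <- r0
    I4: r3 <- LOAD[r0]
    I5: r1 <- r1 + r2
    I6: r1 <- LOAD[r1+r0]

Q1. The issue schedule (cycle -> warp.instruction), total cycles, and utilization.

cycle 0: W0.I0
cycle 1: W0.I1
cycle 2: W0.I2
cycle 3: W0.I3
cycle 4: W1.I0
cycle 5: W1.I1
cycle 6: W1.I2
cycle 7: W2.I0
cycle 8: W2.I1
cycle 9: idle
cycle 10: W2.I2
cycle 11: W2.I3
cycle 12: W2.I4
cycle 13: W2.I5
cycle 14: W2.I6

Answer: 15 cycles, utilization 14/15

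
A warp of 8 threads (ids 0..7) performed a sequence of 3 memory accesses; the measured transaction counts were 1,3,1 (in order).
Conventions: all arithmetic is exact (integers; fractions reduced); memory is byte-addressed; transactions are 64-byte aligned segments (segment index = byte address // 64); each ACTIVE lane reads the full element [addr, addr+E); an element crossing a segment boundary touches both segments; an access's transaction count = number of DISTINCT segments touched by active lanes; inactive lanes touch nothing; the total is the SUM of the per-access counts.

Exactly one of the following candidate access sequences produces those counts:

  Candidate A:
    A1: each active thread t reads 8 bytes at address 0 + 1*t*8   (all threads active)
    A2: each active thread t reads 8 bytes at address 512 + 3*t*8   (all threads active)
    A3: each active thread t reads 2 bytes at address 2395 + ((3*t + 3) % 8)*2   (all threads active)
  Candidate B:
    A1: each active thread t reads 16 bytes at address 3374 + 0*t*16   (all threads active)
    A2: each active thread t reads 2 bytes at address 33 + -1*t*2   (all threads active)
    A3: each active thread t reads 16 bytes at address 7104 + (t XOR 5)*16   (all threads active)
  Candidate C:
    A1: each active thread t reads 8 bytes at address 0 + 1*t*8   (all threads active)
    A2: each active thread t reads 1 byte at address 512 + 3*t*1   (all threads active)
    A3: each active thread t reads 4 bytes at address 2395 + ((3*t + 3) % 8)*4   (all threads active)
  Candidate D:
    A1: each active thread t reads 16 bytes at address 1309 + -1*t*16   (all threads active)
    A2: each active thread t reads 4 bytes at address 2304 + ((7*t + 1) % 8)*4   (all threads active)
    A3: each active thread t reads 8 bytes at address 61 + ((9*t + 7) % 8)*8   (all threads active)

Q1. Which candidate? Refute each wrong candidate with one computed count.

B: A2 gives 1 transaction, not 3
C: A2 gives 1 transaction, not 3
D: A1 gives 3 transactions, not 1
A: all counts match (1,3,1)

Answer: A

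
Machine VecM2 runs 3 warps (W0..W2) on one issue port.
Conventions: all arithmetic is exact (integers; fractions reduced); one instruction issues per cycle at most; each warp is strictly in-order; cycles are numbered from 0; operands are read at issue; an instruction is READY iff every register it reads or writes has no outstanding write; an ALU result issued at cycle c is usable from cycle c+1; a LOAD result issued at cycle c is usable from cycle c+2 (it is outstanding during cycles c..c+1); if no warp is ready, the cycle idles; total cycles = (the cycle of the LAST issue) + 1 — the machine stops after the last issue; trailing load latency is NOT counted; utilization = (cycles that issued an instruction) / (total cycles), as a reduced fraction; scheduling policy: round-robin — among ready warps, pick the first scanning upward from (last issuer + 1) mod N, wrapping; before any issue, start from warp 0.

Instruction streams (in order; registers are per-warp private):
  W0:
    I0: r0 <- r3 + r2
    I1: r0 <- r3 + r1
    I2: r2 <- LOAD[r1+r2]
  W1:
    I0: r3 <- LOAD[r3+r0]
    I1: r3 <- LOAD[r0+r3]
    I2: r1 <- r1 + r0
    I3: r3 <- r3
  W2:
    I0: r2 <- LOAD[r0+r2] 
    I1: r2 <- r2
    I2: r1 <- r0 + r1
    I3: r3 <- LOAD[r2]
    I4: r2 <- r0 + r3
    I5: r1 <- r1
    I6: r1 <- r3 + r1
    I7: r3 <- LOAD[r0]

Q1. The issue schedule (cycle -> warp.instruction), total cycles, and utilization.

cycle 0: W0.I0
cycle 1: W1.I0
cycle 2: W2.I0
cycle 3: W0.I1
cycle 4: W1.I1
cycle 5: W2.I1
cycle 6: W0.I2
cycle 7: W1.I2
cycle 8: W2.I2
cycle 9: W1.I3
cycle 10: W2.I3
cycle 11: idle
cycle 12: W2.I4
cycle 13: W2.I5
cycle 14: W2.I6
cycle 15: W2.I7

Answer: 16 cycles, utilization 15/16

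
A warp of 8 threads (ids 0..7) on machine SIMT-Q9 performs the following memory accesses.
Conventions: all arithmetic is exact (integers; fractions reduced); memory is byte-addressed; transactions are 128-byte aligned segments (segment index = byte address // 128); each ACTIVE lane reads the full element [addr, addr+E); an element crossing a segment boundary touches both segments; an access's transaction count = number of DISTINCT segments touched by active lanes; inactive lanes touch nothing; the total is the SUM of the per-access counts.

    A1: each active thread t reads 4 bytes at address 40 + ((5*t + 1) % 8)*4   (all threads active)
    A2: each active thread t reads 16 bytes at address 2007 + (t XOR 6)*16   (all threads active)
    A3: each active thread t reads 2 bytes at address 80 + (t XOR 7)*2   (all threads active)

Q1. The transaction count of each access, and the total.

A1: 1 transaction
A2: 2 transactions
A3: 1 transaction

Answer: 1,2,1; total 4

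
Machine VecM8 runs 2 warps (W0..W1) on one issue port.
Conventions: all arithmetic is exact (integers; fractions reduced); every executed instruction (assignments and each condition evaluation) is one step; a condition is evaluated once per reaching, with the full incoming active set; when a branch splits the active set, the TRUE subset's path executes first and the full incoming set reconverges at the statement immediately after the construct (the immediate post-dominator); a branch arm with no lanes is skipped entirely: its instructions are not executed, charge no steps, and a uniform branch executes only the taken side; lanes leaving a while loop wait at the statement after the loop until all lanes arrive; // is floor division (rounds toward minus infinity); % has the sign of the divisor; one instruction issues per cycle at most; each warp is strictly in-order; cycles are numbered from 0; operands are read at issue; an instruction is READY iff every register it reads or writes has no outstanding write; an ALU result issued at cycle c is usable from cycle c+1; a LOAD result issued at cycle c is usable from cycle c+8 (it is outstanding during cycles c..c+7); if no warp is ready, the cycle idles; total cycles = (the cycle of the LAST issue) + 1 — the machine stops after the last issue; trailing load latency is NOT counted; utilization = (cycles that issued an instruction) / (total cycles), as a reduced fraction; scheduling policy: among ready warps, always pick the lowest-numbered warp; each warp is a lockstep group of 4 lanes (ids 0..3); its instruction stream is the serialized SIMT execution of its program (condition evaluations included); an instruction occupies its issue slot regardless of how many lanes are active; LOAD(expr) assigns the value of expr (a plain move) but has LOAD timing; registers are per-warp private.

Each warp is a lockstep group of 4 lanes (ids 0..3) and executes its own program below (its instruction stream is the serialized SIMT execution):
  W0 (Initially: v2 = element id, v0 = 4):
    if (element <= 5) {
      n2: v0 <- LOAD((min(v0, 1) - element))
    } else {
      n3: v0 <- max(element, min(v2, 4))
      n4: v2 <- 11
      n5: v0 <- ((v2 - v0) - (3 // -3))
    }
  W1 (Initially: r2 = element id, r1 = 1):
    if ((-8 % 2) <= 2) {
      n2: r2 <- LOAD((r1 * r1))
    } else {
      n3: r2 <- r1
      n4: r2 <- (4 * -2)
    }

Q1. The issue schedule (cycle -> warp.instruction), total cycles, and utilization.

cycle 0: W0.I0
cycle 1: W0.I1
cycle 2: W1.I0
cycle 3: W1.I1

Answer: 4 cycles, utilization 1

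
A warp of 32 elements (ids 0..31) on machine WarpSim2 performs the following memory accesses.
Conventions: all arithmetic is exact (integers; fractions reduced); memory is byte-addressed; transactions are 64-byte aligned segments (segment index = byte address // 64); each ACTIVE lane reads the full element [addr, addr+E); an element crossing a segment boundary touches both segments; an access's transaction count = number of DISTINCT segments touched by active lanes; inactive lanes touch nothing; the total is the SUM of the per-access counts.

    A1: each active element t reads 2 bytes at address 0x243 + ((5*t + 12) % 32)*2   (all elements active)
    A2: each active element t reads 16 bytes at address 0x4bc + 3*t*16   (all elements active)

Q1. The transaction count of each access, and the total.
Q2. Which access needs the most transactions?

A1: 2 transactions
A2: 25 transactions

Answer: 2,25; total 27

Answer: A2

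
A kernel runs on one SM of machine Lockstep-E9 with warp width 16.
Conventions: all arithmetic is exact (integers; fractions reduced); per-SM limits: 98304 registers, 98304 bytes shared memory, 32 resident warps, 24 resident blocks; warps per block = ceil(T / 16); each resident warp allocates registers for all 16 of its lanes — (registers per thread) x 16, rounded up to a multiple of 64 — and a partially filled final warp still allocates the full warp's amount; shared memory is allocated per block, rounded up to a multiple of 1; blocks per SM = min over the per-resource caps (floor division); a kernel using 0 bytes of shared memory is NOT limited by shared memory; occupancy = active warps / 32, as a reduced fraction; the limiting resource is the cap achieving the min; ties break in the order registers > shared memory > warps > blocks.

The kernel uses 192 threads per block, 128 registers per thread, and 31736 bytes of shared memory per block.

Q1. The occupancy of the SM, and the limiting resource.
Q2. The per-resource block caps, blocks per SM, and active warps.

Answer: occupancy 3/4, limited by warps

registers: 4 blocks
shared memory: 3 blocks
warps: 2 blocks
blocks: 24 blocks

Answer: 2 blocks, 24 active warps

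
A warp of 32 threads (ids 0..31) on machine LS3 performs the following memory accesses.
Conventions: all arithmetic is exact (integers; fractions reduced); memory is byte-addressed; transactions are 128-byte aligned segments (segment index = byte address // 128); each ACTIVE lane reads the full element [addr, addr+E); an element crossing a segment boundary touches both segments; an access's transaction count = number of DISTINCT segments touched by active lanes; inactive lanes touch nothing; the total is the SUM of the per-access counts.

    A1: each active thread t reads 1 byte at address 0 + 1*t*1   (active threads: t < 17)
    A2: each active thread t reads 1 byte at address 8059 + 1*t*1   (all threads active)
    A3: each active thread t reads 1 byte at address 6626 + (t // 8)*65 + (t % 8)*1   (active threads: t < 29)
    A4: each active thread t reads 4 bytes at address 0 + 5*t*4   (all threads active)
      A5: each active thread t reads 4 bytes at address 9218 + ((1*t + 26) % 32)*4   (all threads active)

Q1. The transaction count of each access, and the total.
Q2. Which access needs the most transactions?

A1: 1 transaction
A2: 2 transactions
A3: 3 transactions
A4: 5 transactions
A5: 2 transactions

Answer: 1,2,3,5,2; total 13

Answer: A4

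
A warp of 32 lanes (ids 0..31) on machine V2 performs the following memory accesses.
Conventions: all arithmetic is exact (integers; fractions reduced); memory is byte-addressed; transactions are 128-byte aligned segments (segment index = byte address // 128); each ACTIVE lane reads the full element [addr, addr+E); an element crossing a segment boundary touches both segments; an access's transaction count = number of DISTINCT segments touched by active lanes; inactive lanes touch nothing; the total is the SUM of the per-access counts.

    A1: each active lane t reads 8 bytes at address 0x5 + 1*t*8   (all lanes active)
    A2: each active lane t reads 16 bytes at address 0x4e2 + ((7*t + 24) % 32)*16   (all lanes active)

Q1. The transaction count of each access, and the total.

A1: 3 transactions
A2: 5 transactions

Answer: 3,5; total 8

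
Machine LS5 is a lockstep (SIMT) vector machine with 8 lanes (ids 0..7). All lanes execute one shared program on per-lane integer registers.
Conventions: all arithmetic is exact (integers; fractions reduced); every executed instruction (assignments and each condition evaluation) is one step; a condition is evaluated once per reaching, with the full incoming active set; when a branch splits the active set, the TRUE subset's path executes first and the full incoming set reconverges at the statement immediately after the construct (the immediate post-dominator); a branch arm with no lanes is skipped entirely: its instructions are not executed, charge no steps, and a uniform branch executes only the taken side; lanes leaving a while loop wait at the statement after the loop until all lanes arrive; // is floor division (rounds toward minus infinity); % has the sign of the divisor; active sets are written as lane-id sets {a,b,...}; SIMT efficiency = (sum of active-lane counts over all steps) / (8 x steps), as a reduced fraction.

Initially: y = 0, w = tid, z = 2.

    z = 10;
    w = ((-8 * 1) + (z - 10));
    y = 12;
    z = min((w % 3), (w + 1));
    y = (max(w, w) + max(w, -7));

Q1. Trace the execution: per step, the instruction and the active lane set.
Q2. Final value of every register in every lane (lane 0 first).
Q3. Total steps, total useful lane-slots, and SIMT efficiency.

step 0: z <- 10                      {0,1,2,3,4,5,6,7}
step 1: w <- ((-8 * 1) + (z - 10))   {0,1,2,3,4,5,6,7}
step 2: y <- 12                      {0,1,2,3,4,5,6,7}
step 3: z <- min((w % 3), (w + 1))   {0,1,2,3,4,5,6,7}
step 4: y <- (max(w, w) + max(w, -7)) {0,1,2,3,4,5,6,7}

Answer: 5 steps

y: -15,-15,-15,-15,-15,-15,-15,-15
w: -8,-8,-8,-8,-8,-8,-8,-8
z: -7,-7,-7,-7,-7,-7,-7,-7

steps = 5; useful = 40; efficiency = 40/40 = 1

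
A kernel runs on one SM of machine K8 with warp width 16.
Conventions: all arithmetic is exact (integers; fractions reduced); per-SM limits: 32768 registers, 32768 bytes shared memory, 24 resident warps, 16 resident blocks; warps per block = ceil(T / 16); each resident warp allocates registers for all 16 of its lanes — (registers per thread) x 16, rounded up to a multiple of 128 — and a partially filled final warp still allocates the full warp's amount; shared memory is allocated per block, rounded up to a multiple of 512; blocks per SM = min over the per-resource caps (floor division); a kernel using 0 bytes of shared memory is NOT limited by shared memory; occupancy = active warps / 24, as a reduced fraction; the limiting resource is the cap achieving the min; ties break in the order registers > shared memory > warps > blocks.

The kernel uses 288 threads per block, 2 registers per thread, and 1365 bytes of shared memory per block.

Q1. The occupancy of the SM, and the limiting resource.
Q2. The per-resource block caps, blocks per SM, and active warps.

Answer: occupancy 3/4, limited by warps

registers: 14 blocks
shared memory: 21 blocks
warps: 1 block
blocks: 16 blocks

Answer: 1 block, 18 active warps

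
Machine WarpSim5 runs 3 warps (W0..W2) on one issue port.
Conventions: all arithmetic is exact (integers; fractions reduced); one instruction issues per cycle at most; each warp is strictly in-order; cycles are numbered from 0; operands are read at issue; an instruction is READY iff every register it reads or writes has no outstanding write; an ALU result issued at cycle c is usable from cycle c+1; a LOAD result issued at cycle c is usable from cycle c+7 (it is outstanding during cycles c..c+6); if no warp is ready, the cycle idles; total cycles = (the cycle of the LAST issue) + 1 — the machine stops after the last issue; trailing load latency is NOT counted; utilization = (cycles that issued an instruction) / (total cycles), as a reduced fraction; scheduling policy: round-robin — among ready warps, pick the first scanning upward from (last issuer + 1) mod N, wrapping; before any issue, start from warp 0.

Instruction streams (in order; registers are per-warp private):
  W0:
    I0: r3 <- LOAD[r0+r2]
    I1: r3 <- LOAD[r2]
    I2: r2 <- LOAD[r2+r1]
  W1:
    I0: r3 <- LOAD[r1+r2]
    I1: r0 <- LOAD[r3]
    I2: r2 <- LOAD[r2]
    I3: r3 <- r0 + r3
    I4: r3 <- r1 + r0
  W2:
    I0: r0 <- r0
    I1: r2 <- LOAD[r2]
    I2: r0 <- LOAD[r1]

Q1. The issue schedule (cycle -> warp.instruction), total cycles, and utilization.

cycle 0: W0.I0
cycle 1: W1.I0
cycle 2: W2.I0
cycle 3: W2.I1
cycle 4: W2.I2
cycle 5: idle
cycle 6: idle
cycle 7: W0.I1
cycle 8: W1.I1
cycle 9: W0.I2
cycle 10: W1.I2
cycle 11: idle
cycle 12: idle
cycle 13: idle
cycle 14: idle
cycle 15: W1.I3
cycle 16: W1.I4

Answer: 17 cycles, utilization 11/17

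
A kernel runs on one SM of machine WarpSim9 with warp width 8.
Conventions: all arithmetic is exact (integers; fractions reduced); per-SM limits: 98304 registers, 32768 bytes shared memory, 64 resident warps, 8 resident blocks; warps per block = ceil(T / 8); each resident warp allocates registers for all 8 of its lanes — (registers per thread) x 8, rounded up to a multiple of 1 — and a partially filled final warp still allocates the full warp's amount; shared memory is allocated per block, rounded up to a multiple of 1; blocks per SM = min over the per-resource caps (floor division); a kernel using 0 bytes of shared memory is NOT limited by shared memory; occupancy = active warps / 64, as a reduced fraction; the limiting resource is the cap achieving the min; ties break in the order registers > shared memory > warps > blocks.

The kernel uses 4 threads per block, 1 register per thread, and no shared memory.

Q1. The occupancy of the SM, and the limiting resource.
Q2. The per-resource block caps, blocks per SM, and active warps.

Answer: occupancy 1/8, limited by blocks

registers: 12288 blocks
shared memory: no limit (kernel uses none)
warps: 64 blocks
blocks: 8 blocks

Answer: 8 blocks, 8 active warps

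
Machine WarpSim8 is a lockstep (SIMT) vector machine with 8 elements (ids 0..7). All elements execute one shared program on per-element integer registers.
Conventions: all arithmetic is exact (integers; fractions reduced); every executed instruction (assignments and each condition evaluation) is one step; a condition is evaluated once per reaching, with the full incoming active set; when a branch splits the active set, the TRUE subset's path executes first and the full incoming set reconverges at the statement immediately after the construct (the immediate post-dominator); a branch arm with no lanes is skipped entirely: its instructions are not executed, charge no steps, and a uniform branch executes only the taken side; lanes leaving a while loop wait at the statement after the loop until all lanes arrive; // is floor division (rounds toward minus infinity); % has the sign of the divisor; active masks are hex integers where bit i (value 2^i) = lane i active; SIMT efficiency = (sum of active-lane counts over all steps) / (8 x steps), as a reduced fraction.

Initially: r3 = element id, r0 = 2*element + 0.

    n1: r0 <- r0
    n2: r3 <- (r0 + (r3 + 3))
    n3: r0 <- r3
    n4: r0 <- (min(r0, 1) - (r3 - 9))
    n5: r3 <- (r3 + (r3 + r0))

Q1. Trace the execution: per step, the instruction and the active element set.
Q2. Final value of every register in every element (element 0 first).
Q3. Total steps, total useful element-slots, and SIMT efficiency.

step 0: r0 <- r0                     0xff
step 1: r3 <- (r0 + (r3 + 3))        0xff
step 2: r0 <- r3                     0xff
step 3: r0 <- (min(r0, 1) - (r3 - 9)) 0xff
step 4: r3 <- (r3 + (r3 + r0))       0xff

Answer: 5 steps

r3: 13,16,19,22,25,28,31,34
r0: 7,4,1,-2,-5,-8,-11,-14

steps = 5; useful = 40; efficiency = 40/40 = 1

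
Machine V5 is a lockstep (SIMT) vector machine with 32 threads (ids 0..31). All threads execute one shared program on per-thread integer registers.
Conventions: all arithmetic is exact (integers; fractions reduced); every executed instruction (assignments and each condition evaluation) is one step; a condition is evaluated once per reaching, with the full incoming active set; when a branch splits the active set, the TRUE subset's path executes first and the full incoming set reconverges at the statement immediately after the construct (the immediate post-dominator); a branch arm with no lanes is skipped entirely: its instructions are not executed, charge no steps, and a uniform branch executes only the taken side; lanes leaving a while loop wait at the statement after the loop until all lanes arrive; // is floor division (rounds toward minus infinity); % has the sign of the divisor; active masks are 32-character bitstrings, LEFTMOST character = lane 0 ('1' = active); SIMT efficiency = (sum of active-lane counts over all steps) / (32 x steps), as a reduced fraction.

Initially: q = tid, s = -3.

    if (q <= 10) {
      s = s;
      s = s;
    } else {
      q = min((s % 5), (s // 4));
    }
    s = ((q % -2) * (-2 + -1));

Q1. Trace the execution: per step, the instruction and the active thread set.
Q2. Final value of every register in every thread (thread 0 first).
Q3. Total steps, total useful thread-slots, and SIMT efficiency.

step 0: eval (q <= 10)               11111111111111111111111111111111
step 1: s <- s                       11111111111000000000000000000000
step 2: s <- s                       11111111111000000000000000000000
step 3: q <- min((s % 5), (s // 4))  00000000000111111111111111111111
step 4: s <- ((q % -2) * (-2 + -1))  11111111111111111111111111111111

Answer: 5 steps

q: 0,1,2,3,4,5,6,7,8,9,10,-1,-1,-1,-1,-1,-1,-1,-1,-1,-1,-1,-1,-1,-1,-1,-1,-1,-1,-1,-1,-1
s: 0,3,0,3,0,3,0,3,0,3,0,3,3,3,3,3,3,3,3,3,3,3,3,3,3,3,3,3,3,3,3,3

steps = 5; useful = 107; efficiency = 107/160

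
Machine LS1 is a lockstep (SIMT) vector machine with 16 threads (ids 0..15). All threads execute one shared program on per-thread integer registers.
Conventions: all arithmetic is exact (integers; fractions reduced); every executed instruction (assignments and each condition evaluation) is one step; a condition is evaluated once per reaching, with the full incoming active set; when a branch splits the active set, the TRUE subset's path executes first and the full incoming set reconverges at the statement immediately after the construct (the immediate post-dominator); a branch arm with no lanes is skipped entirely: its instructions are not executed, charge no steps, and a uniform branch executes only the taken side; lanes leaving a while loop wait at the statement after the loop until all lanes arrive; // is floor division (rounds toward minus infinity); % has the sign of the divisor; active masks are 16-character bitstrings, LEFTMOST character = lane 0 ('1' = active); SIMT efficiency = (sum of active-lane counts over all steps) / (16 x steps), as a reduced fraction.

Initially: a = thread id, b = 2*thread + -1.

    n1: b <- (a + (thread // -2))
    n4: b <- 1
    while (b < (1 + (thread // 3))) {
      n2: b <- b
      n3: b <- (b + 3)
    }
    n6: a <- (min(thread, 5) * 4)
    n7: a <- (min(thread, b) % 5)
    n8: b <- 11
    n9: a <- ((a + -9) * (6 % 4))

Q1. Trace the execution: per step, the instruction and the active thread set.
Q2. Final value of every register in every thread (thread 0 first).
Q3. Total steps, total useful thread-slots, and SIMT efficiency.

step 0: b <- (a + (thread // -2))    1111111111111111
step 1: b <- 1                       1111111111111111
step 2: eval (b < (1 + (thread // 3))) 1111111111111111
step 3: b <- b                       0001111111111111
step 4: b <- (b + 3)                 0001111111111111
step 5: eval (b < (1 + (thread // 3))) 0001111111111111
step 6: b <- b                       0000000000001111
step 7: b <- (b + 3)                 0000000000001111
step 8: eval (b < (1 + (thread // 3))) 0000000000001111
step 9: a <- (min(thread, 5) * 4)    1111111111111111
step 10: a <- (min(thread, b) % 5)    1111111111111111
step 11: b <- 11                      1111111111111111
step 12: a <- ((a + -9) * (6 % 4))    1111111111111111

Answer: 13 steps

a: -18,-16,-16,-12,-10,-10,-10,-10,-10,-10,-10,-10,-14,-14,-14,-14
b: 11,11,11,11,11,11,11,11,11,11,11,11,11,11,11,11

steps = 13; useful = 163; efficiency = 163/208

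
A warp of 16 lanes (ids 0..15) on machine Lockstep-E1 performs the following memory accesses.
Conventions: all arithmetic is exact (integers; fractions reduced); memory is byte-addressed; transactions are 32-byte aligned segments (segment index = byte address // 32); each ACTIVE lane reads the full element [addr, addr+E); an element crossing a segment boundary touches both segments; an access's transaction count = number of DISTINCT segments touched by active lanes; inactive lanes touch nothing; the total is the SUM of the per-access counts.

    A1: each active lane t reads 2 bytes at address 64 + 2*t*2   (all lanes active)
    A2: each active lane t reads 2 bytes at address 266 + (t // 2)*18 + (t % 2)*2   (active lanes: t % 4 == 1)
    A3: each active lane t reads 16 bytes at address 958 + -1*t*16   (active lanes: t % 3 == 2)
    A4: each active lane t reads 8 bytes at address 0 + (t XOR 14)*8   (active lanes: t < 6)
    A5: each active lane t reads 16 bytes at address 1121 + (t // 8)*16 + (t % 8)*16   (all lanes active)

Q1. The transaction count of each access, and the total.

A1: 2 transactions
A2: 4 transactions
A3: 8 transactions
A4: 2 transactions
A5: 5 transactions

Answer: 2,4,8,2,5; total 21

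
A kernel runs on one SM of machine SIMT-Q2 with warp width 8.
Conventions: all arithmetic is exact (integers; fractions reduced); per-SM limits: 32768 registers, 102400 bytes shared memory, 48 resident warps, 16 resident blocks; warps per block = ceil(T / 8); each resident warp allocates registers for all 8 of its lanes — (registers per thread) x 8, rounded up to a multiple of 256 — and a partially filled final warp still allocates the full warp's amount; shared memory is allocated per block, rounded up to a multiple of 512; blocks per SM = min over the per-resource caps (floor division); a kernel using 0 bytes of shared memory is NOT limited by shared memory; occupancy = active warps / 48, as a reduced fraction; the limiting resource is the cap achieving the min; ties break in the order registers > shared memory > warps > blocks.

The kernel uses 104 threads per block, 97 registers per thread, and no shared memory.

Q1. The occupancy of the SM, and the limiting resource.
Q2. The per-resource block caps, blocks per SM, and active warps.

Answer: occupancy 13/24, limited by registers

registers: 2 blocks
shared memory: no limit (kernel uses none)
warps: 3 blocks
blocks: 16 blocks

Answer: 2 blocks, 26 active warps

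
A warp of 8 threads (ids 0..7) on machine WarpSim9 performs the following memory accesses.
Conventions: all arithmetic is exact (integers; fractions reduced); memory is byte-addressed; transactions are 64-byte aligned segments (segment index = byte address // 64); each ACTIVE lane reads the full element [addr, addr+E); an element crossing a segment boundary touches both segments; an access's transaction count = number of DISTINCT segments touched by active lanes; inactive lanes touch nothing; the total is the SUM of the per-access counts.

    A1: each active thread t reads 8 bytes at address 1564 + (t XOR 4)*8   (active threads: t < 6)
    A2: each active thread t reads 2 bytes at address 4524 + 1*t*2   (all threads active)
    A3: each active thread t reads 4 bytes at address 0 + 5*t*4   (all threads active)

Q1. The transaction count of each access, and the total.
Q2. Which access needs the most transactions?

A1: 2 transactions
A2: 1 transaction
A3: 3 transactions

Answer: 2,1,3; total 6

Answer: A3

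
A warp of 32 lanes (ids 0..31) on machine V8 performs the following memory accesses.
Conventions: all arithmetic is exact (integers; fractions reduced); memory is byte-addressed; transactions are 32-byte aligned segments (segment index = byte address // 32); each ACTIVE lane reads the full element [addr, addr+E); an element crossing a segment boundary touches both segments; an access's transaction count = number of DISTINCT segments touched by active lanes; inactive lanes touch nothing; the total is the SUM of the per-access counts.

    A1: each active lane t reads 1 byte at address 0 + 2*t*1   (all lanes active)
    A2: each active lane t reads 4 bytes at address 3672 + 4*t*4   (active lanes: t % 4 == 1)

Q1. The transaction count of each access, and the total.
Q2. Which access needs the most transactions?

A1: 2 transactions
A2: 8 transactions

Answer: 2,8; total 10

Answer: A2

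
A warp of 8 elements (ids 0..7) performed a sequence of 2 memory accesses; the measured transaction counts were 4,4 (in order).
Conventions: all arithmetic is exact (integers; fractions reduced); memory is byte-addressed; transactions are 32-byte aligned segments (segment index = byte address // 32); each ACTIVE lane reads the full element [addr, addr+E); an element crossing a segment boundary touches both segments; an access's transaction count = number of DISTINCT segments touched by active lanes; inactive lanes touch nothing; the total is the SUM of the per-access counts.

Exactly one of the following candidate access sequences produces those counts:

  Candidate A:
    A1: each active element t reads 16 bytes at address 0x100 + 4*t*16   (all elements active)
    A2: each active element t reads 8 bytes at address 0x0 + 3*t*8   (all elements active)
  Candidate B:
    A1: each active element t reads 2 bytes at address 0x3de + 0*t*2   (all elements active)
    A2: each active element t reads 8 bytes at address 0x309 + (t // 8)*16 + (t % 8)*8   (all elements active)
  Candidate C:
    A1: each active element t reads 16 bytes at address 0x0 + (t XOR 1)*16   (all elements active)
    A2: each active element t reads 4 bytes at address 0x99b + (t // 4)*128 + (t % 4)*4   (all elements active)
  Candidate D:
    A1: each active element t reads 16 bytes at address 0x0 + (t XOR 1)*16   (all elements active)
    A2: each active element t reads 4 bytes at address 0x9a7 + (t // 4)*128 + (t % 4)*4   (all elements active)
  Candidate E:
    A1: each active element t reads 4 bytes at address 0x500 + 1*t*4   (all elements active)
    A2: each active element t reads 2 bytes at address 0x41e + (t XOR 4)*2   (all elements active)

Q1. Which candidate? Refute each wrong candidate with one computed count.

A: A1 gives 8 transactions, not 4
B: A1 gives 1 transaction, not 4
D: A2 gives 2 transactions, not 4
E: A1 gives 1 transaction, not 4
C: all counts match (4,4)

Answer: C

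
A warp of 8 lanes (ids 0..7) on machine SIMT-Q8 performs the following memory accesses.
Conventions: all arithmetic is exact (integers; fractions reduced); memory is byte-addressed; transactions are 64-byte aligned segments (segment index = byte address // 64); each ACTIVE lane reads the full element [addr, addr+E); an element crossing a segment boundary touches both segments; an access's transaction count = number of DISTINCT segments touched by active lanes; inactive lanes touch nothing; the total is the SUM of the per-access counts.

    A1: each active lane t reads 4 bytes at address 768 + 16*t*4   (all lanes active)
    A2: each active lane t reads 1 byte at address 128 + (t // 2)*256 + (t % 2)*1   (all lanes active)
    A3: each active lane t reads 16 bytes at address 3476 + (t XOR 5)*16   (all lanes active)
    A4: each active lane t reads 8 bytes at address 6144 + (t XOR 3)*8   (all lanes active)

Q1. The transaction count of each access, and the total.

A1: 8 transactions
A2: 4 transactions
A3: 3 transactions
A4: 1 transaction

Answer: 8,4,3,1; total 16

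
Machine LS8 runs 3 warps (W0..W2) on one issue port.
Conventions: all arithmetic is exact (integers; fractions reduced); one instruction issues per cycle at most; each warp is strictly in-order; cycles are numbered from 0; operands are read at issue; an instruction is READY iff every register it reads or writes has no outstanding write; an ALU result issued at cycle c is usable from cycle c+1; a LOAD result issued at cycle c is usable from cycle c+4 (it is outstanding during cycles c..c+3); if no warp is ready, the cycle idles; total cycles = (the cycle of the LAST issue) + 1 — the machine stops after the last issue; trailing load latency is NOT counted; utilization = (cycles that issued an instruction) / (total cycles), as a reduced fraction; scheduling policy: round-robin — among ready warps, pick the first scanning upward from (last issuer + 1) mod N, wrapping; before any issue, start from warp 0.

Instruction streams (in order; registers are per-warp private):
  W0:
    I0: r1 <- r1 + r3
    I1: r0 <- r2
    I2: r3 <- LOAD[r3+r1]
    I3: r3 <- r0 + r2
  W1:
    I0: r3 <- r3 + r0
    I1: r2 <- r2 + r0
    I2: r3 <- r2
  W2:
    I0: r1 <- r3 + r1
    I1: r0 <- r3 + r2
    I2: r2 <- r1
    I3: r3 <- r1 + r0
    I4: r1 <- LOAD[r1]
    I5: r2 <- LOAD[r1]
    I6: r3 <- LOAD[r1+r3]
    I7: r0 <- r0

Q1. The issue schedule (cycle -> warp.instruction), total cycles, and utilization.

cycle 0: W0.I0
cycle 1: W1.I0
cycle 2: W2.I0
cycle 3: W0.I1
cycle 4: W1.I1
cycle 5: W2.I1
cycle 6: W0.I2
cycle 7: W1.I2
cycle 8: W2.I2
cycle 9: W2.I3
cycle 10: W0.I3
cycle 11: W2.I4
cycle 12: idle
cycle 13: idle
cycle 14: idle
cycle 15: W2.I5
cycle 16: W2.I6
cycle 17: W2.I7

Answer: 18 cycles, utilization 5/6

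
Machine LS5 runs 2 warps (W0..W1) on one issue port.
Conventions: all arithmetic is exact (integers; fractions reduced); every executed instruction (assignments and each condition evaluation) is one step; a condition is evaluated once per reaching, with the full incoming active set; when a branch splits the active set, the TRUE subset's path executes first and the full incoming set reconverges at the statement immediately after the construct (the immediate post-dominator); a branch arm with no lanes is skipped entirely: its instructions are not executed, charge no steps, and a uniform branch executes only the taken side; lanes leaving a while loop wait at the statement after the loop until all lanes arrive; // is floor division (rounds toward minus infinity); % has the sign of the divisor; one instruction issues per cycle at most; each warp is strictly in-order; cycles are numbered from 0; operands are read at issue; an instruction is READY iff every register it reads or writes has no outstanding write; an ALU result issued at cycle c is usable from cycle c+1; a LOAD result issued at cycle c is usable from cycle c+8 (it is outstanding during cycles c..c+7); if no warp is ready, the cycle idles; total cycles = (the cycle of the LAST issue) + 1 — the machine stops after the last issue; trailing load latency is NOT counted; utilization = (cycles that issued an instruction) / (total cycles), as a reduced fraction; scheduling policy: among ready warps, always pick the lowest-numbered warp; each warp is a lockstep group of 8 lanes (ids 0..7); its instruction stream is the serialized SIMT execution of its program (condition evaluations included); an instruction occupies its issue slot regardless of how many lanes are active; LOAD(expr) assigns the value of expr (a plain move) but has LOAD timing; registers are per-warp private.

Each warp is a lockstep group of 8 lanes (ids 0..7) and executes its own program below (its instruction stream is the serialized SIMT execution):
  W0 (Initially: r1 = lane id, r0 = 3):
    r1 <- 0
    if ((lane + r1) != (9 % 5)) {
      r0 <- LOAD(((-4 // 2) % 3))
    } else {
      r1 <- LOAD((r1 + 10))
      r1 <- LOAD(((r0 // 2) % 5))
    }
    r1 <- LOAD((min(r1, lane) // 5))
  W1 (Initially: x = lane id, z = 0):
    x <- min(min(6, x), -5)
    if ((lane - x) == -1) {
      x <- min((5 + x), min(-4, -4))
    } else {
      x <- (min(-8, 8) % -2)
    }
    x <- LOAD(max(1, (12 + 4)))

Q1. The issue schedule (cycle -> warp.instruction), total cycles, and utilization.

cycle 0: W0.I0
cycle 1: W0.I1
cycle 2: W0.I2
cycle 3: W0.I3
cycle 4: W1.I0
cycle 5: W1.I1
cycle 6: W1.I2
cycle 7: W1.I3
cycle 8: idle
cycle 9: idle
cycle 10: idle
cycle 11: W0.I4
cycle 12: idle
cycle 13: idle
cycle 14: idle
cycle 15: idle
cycle 16: idle
cycle 17: idle
cycle 18: idle
cycle 19: W0.I5

Answer: 20 cycles, utilization 1/2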